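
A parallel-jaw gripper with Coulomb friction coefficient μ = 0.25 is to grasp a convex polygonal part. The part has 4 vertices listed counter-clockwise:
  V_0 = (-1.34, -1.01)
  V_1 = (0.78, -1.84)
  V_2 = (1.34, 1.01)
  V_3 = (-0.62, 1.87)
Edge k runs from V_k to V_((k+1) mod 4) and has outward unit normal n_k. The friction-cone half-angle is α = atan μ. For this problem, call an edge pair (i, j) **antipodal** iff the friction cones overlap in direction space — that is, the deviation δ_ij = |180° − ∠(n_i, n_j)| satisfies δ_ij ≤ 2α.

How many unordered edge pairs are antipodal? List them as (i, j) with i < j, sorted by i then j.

α = atan 0.25 = 14.04°;  2α = 28.07°
n_0 = (-0.3646, -0.9312)
n_1 = (+0.9812, -0.1928)
n_2 = (+0.4018, +0.9157)
n_3 = (-0.9701, +0.2425)
  (0,1): δ = 79.74°  ·
  (0,2): δ = 2.31°  ✓
  (0,3): δ = 97.34°  ·
  (1,2): δ = 102.57°  ·
  (1,3): δ = 2.92°  ✓
  (2,3): δ = 80.35°  ·
antipodal pairs: 2

count = 2; pairs: (0,2), (1,3)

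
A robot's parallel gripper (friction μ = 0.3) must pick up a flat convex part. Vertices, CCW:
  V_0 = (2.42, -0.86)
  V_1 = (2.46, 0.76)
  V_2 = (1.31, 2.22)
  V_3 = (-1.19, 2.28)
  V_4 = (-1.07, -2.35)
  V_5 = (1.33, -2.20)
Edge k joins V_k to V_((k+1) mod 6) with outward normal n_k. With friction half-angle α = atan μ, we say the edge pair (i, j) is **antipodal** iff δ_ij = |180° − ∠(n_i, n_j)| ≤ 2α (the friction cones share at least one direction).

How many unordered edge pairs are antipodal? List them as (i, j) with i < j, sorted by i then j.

α = atan 0.3 = 16.70°;  2α = 33.40°
n_0 = (+0.9997, -0.0247)
n_1 = (+0.7856, +0.6188)
n_2 = (+0.0240, +0.9997)
n_3 = (-0.9997, -0.0259)
n_4 = (+0.0624, -0.9981)
n_5 = (+0.7758, -0.6310)
  (0,1): δ = 140.36°  ·
  (0,2): δ = 89.96°  ·
  (0,3): δ = 2.90°  ✓
  (0,4): δ = 94.99°  ·
  (0,5): δ = 142.29°  ·
  (1,2): δ = 129.60°  ·
  (1,3): δ = 36.74°  ·
  (1,4): δ = 55.35°  ·
  (1,5): δ = 102.65°  ·
  (2,3): δ = 87.14°  ·
  (2,4): δ = 4.95°  ✓
  (2,5): δ = 52.25°  ·
  (3,4): δ = 87.91°  ·
  (3,5): δ = 40.61°  ·
  (4,5): δ = 132.70°  ·
antipodal pairs: 2

count = 2; pairs: (0,3), (2,4)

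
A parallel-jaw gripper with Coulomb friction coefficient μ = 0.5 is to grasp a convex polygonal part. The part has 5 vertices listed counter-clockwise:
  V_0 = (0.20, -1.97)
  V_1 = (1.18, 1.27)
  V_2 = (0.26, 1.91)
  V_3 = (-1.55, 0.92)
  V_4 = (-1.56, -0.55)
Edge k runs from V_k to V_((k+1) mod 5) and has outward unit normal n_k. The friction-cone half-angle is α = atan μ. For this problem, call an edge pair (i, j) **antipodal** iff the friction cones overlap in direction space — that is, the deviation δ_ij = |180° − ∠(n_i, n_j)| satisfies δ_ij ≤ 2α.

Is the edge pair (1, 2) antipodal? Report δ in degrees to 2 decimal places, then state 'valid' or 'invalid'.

δ = 116.50°, invalid

α = atan 0.5 = 26.57°;  2α = 53.13°
edge 1: e_1 = (-0.92, +0.64);  n_1 = (+0.5711, +0.8209)
edge 2: e_2 = (-1.81, -0.99);  n_2 = (-0.4799, +0.8773)
∠(n_1, n_2) = 63.50°
δ = |180° − 63.50°| = 116.50°
116.50° > 2α = 53.13°  →  invalid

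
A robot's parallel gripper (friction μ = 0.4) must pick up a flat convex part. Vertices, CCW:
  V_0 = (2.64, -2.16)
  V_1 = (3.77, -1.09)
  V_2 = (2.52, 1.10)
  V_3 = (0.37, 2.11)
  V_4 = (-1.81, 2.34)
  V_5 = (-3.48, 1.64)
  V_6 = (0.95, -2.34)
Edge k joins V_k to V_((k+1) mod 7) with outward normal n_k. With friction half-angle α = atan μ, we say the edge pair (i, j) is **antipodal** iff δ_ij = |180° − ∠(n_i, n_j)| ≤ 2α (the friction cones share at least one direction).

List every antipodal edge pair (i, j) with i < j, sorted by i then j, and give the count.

count = 7; pairs: (0,4), (1,5), (2,5), (2,6), (3,5), (3,6), (4,6)

α = atan 0.4 = 21.80°;  2α = 43.60°
n_0 = (+0.6876, -0.7261)
n_1 = (+0.8685, +0.4957)
n_2 = (+0.4252, +0.9051)
n_3 = (+0.1049, +0.9945)
n_4 = (-0.3866, +0.9223)
n_5 = (-0.6683, -0.7439)
n_6 = (+0.1059, -0.9944)
  (0,1): δ = 103.72°  ·
  (0,2): δ = 68.60°  ·
  (0,3): δ = 49.46°  ·
  (0,4): δ = 20.70°  ✓
  (0,5): δ = 94.63°  ·
  (0,6): δ = 142.64°  ·
  (1,2): δ = 144.88°  ·
  (1,3): δ = 125.74°  ·
  (1,4): δ = 96.98°  ·
  (1,5): δ = 18.35°  ✓
  (1,6): δ = 66.36°  ·
  (2,3): δ = 160.86°  ·
  (2,4): δ = 132.10°  ·
  (2,5): δ = 16.77°  ✓
  (2,6): δ = 31.24°  ✓
  (3,4): δ = 151.24°  ·
  (3,5): δ = 35.91°  ✓
  (3,6): δ = 12.10°  ✓
  (4,5): δ = 64.68°  ·
  (4,6): δ = 16.66°  ✓
  (5,6): δ = 131.98°  ·
antipodal pairs: 7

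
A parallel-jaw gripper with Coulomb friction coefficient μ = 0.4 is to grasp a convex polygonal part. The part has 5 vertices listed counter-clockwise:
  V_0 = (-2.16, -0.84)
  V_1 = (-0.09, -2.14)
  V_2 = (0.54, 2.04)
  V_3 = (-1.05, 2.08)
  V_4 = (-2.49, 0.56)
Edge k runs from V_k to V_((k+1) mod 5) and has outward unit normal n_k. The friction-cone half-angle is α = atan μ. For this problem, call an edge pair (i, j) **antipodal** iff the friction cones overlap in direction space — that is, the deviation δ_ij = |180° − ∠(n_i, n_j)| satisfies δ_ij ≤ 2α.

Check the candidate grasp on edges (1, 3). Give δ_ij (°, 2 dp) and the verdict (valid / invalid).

α = atan 0.4 = 21.80°;  2α = 43.60°
edge 1: e_1 = (+0.63, +4.18);  n_1 = (+0.9888, -0.1490)
edge 3: e_3 = (-1.44, -1.52);  n_3 = (-0.7260, +0.6877)
∠(n_1, n_3) = 145.12°
δ = |180° − 145.12°| = 34.88°
34.88° ≤ 2α = 43.60°  →  valid

δ = 34.88°, valid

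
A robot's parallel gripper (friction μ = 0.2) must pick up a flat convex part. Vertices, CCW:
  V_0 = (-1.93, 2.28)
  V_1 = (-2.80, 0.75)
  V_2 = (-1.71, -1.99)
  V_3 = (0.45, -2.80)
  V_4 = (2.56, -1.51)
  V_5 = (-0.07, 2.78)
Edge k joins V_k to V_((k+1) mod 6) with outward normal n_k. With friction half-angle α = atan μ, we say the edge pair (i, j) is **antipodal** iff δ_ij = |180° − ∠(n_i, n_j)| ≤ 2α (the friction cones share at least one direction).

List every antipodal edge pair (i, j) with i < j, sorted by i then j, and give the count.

count = 2; pairs: (1,4), (3,5)

α = atan 0.2 = 11.31°;  2α = 22.62°
n_0 = (-0.8693, +0.4943)
n_1 = (-0.9292, -0.3696)
n_2 = (-0.3511, -0.9363)
n_3 = (+0.5216, -0.8532)
n_4 = (+0.8525, +0.5227)
n_5 = (-0.2596, +0.9657)
  (0,1): δ = 128.68°  ·
  (0,2): δ = 80.93°  ·
  (0,3): δ = 28.94°  ·
  (0,4): δ = 61.13°  ·
  (0,5): δ = 134.67°  ·
  (1,2): δ = 132.25°  ·
  (1,3): δ = 80.25°  ·
  (1,4): δ = 9.82°  ✓
  (1,5): δ = 83.35°  ·
  (2,3): δ = 128.00°  ·
  (2,4): δ = 37.93°  ·
  (2,5): δ = 35.60°  ·
  (3,4): δ = 89.93°  ·
  (3,5): δ = 16.39°  ✓
  (4,5): δ = 106.46°  ·
antipodal pairs: 2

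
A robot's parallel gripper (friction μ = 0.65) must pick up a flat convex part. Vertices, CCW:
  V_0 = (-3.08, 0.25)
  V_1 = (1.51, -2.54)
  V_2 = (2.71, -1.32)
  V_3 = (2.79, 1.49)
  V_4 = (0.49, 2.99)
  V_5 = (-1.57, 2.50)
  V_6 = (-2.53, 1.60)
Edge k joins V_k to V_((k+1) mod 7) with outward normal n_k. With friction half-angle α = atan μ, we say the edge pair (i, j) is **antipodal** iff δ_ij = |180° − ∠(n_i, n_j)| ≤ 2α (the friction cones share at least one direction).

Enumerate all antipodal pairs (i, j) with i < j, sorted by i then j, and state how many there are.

count = 8; pairs: (0,2), (0,3), (0,4), (1,4), (1,5), (1,6), (2,5), (2,6)

α = atan 0.65 = 33.02°;  2α = 66.05°
n_0 = (-0.5194, -0.8545)
n_1 = (+0.7129, -0.7012)
n_2 = (+0.9996, -0.0285)
n_3 = (+0.5463, +0.8376)
n_4 = (-0.2314, +0.9729)
n_5 = (-0.6839, +0.7295)
n_6 = (-0.9261, +0.3773)
  (0,1): δ = 103.23°  ·
  (0,2): δ = 60.34°  ✓
  (0,3): δ = 1.82°  ✓
  (0,4): δ = 44.67°  ✓
  (0,5): δ = 74.45°  ·
  (0,6): δ = 99.13°  ·
  (1,2): δ = 137.10°  ·
  (1,3): δ = 78.58°  ·
  (1,4): δ = 32.09°  ✓
  (1,5): δ = 2.32°  ✓
  (1,6): δ = 22.36°  ✓
  (2,3): δ = 121.48°  ·
  (2,4): δ = 74.99°  ·
  (2,5): δ = 45.22°  ✓
  (2,6): δ = 20.54°  ✓
  (3,4): δ = 133.51°  ·
  (3,5): δ = 103.74°  ·
  (3,6): δ = 79.06°  ·
  (4,5): δ = 150.23°  ·
  (4,6): δ = 125.55°  ·
  (5,6): δ = 155.32°  ·
antipodal pairs: 8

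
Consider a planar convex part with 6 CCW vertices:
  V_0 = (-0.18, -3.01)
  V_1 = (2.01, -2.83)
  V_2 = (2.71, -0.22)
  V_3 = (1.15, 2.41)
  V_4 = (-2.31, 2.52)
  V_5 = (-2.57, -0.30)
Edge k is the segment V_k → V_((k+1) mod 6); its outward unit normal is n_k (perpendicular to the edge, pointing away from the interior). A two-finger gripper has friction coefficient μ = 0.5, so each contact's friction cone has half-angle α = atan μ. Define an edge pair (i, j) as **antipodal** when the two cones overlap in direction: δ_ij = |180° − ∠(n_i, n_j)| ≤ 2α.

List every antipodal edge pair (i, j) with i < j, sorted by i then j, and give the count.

count = 5; pairs: (0,3), (1,4), (2,4), (2,5), (3,5)

α = atan 0.5 = 26.57°;  2α = 53.13°
n_0 = (+0.0819, -0.9966)
n_1 = (+0.9659, -0.2590)
n_2 = (+0.8601, +0.5102)
n_3 = (+0.0318, +0.9995)
n_4 = (-0.9958, +0.0918)
n_5 = (-0.7500, -0.6614)
  (0,1): δ = 109.71°  ·
  (0,2): δ = 64.02°  ·
  (0,3): δ = 6.52°  ✓
  (0,4): δ = 80.03°  ·
  (0,5): δ = 126.71°  ·
  (1,2): δ = 134.31°  ·
  (1,3): δ = 76.81°  ·
  (1,4): δ = 9.75°  ✓
  (1,5): δ = 56.42°  ·
  (2,3): δ = 122.50°  ·
  (2,4): δ = 35.94°  ✓
  (2,5): δ = 10.74°  ✓
  (3,4): δ = 93.45°  ·
  (3,5): δ = 46.77°  ✓
  (4,5): δ = 133.32°  ·
antipodal pairs: 5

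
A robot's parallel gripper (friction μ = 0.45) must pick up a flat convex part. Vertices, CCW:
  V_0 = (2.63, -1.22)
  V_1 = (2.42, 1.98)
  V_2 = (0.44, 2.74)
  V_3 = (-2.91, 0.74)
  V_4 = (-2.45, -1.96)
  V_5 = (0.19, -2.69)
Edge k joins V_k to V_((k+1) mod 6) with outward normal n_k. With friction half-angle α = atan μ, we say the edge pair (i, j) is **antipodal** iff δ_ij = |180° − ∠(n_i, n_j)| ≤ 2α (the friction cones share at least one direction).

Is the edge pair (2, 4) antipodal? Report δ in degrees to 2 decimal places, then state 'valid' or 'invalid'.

α = atan 0.45 = 24.23°;  2α = 48.46°
edge 2: e_2 = (-3.35, -2.00);  n_2 = (-0.5126, +0.8586)
edge 4: e_4 = (+2.64, -0.73);  n_4 = (-0.2665, -0.9638)
∠(n_2, n_4) = 133.71°
δ = |180° − 133.71°| = 46.29°
46.29° ≤ 2α = 48.46°  →  valid

δ = 46.29°, valid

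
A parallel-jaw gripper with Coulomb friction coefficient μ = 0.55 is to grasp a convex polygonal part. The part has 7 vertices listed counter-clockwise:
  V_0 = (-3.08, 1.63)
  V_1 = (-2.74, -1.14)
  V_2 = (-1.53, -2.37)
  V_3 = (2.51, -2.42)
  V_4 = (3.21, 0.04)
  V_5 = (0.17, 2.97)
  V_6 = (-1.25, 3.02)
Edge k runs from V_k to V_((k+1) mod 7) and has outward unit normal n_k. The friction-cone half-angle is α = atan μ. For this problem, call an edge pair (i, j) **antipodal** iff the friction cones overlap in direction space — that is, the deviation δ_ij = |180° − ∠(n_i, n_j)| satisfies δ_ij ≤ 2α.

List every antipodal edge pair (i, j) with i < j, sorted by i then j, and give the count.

count = 8; pairs: (0,3), (0,4), (1,4), (1,5), (2,4), (2,5), (2,6), (3,6)

α = atan 0.55 = 28.81°;  2α = 57.62°
n_0 = (-0.9926, -0.1218)
n_1 = (-0.7129, -0.7013)
n_2 = (-0.0124, -0.9999)
n_3 = (+0.9618, -0.2737)
n_4 = (+0.6940, +0.7200)
n_5 = (+0.0352, +0.9994)
n_6 = (-0.6049, +0.7963)
  (0,1): δ = 142.47°  ·
  (0,2): δ = 97.71°  ·
  (0,3): δ = 22.88°  ✓
  (0,4): δ = 39.06°  ✓
  (0,5): δ = 80.99°  ·
  (0,6): δ = 120.22°  ·
  (1,2): δ = 135.24°  ·
  (1,3): δ = 60.41°  ·
  (1,4): δ = 1.53°  ✓
  (1,5): δ = 43.45°  ✓
  (1,6): δ = 82.69°  ·
  (2,3): δ = 105.17°  ·
  (2,4): δ = 43.24°  ✓
  (2,5): δ = 1.31°  ✓
  (2,6): δ = 37.93°  ✓
  (3,4): δ = 118.06°  ·
  (3,5): δ = 76.13°  ·
  (3,6): δ = 36.90°  ✓
  (4,5): δ = 138.07°  ·
  (4,6): δ = 98.84°  ·
  (5,6): δ = 140.76°  ·
antipodal pairs: 8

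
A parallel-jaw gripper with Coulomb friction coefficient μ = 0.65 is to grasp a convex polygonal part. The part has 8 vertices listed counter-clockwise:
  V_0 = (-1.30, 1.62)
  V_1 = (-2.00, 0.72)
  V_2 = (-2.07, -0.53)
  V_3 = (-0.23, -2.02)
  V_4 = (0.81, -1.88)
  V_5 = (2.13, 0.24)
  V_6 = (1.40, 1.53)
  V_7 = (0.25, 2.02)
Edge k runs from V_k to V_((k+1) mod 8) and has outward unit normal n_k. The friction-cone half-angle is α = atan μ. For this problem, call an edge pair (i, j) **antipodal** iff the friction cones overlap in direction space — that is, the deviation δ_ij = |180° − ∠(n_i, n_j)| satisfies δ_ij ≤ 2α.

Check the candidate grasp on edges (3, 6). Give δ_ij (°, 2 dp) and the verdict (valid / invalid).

δ = 30.75°, valid

α = atan 0.65 = 33.02°;  2α = 66.05°
edge 3: e_3 = (+1.04, +0.14);  n_3 = (+0.1334, -0.9911)
edge 6: e_6 = (-1.15, +0.49);  n_6 = (+0.3920, +0.9200)
∠(n_3, n_6) = 149.25°
δ = |180° − 149.25°| = 30.75°
30.75° ≤ 2α = 66.05°  →  valid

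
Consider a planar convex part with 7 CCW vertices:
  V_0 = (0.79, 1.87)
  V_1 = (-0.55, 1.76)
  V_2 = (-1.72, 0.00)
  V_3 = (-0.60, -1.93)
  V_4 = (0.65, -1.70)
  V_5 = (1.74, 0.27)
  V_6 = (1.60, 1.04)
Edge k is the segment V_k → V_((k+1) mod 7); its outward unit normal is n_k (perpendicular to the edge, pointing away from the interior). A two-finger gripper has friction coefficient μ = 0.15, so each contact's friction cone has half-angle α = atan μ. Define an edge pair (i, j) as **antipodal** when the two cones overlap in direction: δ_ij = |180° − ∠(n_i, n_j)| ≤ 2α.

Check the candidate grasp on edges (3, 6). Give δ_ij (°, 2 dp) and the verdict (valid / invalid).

α = atan 0.15 = 8.53°;  2α = 17.06°
edge 3: e_3 = (+1.25, +0.23);  n_3 = (+0.1810, -0.9835)
edge 6: e_6 = (-0.81, +0.83);  n_6 = (+0.7157, +0.6984)
∠(n_3, n_6) = 123.88°
δ = |180° − 123.88°| = 56.12°
56.12° > 2α = 17.06°  →  invalid

δ = 56.12°, invalid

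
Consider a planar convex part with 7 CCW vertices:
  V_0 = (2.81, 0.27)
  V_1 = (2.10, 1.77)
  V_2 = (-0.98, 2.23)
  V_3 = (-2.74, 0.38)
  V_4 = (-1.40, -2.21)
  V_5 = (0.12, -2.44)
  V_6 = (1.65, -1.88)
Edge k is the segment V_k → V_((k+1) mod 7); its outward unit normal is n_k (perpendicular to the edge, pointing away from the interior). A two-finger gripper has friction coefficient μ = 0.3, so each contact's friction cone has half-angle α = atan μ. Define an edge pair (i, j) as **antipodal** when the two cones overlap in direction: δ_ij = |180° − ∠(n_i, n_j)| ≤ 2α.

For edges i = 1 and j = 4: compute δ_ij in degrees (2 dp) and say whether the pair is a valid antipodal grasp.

α = atan 0.3 = 16.70°;  2α = 33.40°
edge 1: e_1 = (-3.08, +0.46);  n_1 = (+0.1477, +0.9890)
edge 4: e_4 = (+1.52, -0.23);  n_4 = (-0.1496, -0.9887)
∠(n_1, n_4) = 179.89°
δ = |180° − 179.89°| = 0.11°
0.11° ≤ 2α = 33.40°  →  valid

δ = 0.11°, valid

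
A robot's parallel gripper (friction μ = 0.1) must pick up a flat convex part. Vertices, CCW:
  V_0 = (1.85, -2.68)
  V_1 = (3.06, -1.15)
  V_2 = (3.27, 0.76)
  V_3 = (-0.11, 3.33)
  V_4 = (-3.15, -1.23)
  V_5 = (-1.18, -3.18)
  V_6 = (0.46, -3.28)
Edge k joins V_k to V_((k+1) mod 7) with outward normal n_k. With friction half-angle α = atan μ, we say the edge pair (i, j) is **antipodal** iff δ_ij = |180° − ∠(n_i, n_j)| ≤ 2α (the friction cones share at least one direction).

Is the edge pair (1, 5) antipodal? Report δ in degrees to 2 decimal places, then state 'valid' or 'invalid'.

δ = 92.79°, invalid

α = atan 0.1 = 5.71°;  2α = 11.42°
edge 1: e_1 = (+0.21, +1.91);  n_1 = (+0.9940, -0.1093)
edge 5: e_5 = (+1.64, -0.10);  n_5 = (-0.0609, -0.9981)
∠(n_1, n_5) = 87.21°
δ = |180° − 87.21°| = 92.79°
92.79° > 2α = 11.42°  →  invalid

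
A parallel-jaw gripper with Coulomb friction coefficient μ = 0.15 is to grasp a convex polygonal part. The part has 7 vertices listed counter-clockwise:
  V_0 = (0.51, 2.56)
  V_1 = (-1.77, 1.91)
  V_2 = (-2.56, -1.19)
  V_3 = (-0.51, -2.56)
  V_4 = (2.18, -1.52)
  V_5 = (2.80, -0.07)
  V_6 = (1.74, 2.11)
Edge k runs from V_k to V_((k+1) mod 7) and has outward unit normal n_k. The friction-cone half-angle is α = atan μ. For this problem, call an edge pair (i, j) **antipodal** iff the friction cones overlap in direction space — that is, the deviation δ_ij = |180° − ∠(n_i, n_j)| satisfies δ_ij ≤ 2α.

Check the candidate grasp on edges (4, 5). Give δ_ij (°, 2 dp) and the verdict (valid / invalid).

α = atan 0.15 = 8.53°;  2α = 17.06°
edge 4: e_4 = (+0.62, +1.45);  n_4 = (+0.9195, -0.3932)
edge 5: e_5 = (-1.06, +2.18);  n_5 = (+0.8993, +0.4373)
∠(n_4, n_5) = 49.08°
δ = |180° − 49.08°| = 130.92°
130.92° > 2α = 17.06°  →  invalid

δ = 130.92°, invalid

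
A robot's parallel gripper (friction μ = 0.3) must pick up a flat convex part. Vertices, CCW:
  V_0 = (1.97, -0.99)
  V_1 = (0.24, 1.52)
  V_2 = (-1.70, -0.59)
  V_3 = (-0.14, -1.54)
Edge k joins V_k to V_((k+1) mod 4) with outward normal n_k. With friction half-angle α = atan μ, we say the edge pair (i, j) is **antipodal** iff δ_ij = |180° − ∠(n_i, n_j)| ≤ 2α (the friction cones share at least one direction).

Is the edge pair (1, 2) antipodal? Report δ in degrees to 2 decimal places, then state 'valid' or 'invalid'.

α = atan 0.3 = 16.70°;  2α = 33.40°
edge 1: e_1 = (-1.94, -2.11);  n_1 = (-0.7361, +0.6768)
edge 2: e_2 = (+1.56, -0.95);  n_2 = (-0.5201, -0.8541)
∠(n_1, n_2) = 101.26°
δ = |180° − 101.26°| = 78.74°
78.74° > 2α = 33.40°  →  invalid

δ = 78.74°, invalid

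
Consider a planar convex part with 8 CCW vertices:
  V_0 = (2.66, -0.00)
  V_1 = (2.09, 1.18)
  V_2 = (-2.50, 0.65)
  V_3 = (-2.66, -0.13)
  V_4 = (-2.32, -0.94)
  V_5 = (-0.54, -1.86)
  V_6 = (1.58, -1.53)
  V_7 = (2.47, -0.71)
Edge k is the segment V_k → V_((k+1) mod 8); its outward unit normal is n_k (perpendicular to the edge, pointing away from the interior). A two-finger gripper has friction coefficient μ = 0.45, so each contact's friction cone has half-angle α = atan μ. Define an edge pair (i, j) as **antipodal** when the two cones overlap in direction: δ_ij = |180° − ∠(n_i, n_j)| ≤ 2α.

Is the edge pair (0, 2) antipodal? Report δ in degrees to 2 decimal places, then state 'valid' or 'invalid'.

δ = 37.38°, valid

α = atan 0.45 = 24.23°;  2α = 48.46°
edge 0: e_0 = (-0.57, +1.18);  n_0 = (+0.9004, +0.4350)
edge 2: e_2 = (-0.16, -0.78);  n_2 = (-0.9796, +0.2009)
∠(n_0, n_2) = 142.62°
δ = |180° − 142.62°| = 37.38°
37.38° ≤ 2α = 48.46°  →  valid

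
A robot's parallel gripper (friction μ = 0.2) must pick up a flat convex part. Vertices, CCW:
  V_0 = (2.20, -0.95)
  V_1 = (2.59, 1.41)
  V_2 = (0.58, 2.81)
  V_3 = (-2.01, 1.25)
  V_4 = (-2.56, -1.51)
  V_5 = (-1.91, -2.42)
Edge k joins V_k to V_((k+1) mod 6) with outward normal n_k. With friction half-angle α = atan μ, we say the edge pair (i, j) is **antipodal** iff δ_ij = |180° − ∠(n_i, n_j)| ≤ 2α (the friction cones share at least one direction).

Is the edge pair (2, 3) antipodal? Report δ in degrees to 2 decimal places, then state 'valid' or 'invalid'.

δ = 132.33°, invalid

α = atan 0.2 = 11.31°;  2α = 22.62°
edge 2: e_2 = (-2.59, -1.56);  n_2 = (-0.5160, +0.8566)
edge 3: e_3 = (-0.55, -2.76);  n_3 = (-0.9807, +0.1954)
∠(n_2, n_3) = 47.67°
δ = |180° − 47.67°| = 132.33°
132.33° > 2α = 22.62°  →  invalid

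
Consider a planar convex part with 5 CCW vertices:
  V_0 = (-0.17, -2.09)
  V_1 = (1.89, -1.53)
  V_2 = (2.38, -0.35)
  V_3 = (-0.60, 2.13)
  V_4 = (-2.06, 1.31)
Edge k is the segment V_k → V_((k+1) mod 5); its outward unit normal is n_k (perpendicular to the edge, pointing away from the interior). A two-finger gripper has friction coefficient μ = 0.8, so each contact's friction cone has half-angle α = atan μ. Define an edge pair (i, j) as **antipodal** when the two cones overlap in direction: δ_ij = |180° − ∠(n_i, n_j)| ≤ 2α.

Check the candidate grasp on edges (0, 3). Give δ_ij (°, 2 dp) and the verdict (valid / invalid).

δ = 14.11°, valid

α = atan 0.8 = 38.66°;  2α = 77.32°
edge 0: e_0 = (+2.06, +0.56);  n_0 = (+0.2623, -0.9650)
edge 3: e_3 = (-1.46, -0.82);  n_3 = (-0.4897, +0.8719)
∠(n_0, n_3) = 165.89°
δ = |180° − 165.89°| = 14.11°
14.11° ≤ 2α = 77.32°  →  valid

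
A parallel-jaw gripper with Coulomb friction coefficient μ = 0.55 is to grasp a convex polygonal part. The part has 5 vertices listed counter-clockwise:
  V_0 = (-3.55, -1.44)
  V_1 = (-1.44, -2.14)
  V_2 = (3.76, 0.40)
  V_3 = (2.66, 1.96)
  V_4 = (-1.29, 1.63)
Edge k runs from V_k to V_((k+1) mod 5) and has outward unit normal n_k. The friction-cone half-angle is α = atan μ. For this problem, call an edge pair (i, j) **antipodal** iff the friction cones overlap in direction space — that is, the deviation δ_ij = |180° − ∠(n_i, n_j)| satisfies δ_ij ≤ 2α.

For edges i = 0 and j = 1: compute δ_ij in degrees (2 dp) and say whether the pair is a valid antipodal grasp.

δ = 135.61°, invalid

α = atan 0.55 = 28.81°;  2α = 57.62°
edge 0: e_0 = (+2.11, -0.70);  n_0 = (-0.3149, -0.9491)
edge 1: e_1 = (+5.20, +2.54);  n_1 = (+0.4389, -0.8985)
∠(n_0, n_1) = 44.39°
δ = |180° − 44.39°| = 135.61°
135.61° > 2α = 57.62°  →  invalid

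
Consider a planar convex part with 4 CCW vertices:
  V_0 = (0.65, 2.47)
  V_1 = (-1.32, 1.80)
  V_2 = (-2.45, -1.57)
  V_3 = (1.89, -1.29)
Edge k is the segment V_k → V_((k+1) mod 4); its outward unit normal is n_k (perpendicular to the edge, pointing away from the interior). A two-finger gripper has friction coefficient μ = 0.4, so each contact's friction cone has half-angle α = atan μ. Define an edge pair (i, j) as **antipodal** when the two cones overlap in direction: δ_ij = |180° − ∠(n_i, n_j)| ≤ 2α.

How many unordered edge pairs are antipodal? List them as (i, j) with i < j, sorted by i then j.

count = 2; pairs: (0,2), (1,3)

α = atan 0.4 = 21.80°;  2α = 43.60°
n_0 = (-0.3220, +0.9467)
n_1 = (-0.9481, +0.3179)
n_2 = (+0.0644, -0.9979)
n_3 = (+0.9497, +0.3132)
  (0,1): δ = 127.32°  ·
  (0,2): δ = 15.09°  ✓
  (0,3): δ = 89.47°  ·
  (1,2): δ = 67.77°  ·
  (1,3): δ = 36.79°  ✓
  (2,3): δ = 75.44°  ·
antipodal pairs: 2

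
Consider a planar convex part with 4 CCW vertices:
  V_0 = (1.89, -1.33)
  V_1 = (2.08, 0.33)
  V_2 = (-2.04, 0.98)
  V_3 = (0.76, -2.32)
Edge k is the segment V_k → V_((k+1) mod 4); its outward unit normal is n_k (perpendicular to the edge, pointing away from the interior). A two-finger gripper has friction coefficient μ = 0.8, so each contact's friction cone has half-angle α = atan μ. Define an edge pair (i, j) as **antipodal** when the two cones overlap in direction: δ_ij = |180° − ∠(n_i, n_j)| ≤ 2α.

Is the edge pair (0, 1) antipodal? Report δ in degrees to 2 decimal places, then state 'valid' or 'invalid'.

α = atan 0.8 = 38.66°;  2α = 77.32°
edge 0: e_0 = (+0.19, +1.66);  n_0 = (+0.9935, -0.1137)
edge 1: e_1 = (-4.12, +0.65);  n_1 = (+0.1558, +0.9878)
∠(n_0, n_1) = 87.56°
δ = |180° − 87.56°| = 92.44°
92.44° > 2α = 77.32°  →  invalid

δ = 92.44°, invalid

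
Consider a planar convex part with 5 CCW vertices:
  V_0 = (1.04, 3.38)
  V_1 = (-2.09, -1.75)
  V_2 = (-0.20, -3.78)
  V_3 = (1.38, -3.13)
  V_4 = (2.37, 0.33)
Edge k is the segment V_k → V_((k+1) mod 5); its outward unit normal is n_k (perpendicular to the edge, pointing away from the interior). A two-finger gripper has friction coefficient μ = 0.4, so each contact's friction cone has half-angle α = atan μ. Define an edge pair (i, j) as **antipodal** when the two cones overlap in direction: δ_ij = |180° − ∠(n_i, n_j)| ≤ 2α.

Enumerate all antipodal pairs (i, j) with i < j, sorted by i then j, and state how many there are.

count = 3; pairs: (0,2), (0,3), (1,4)

α = atan 0.4 = 21.80°;  2α = 43.60°
n_0 = (-0.8537, +0.5208)
n_1 = (-0.7319, -0.6814)
n_2 = (+0.3805, -0.9248)
n_3 = (+0.9614, -0.2751)
n_4 = (+0.9166, +0.3997)
  (0,1): δ = 105.66°  ·
  (0,2): δ = 36.25°  ✓
  (0,3): δ = 15.42°  ✓
  (0,4): δ = 54.95°  ·
  (1,2): δ = 110.59°  ·
  (1,3): δ = 58.92°  ·
  (1,4): δ = 19.39°  ✓
  (2,3): δ = 128.33°  ·
  (2,4): δ = 88.80°  ·
  (3,4): δ = 140.47°  ·
antipodal pairs: 3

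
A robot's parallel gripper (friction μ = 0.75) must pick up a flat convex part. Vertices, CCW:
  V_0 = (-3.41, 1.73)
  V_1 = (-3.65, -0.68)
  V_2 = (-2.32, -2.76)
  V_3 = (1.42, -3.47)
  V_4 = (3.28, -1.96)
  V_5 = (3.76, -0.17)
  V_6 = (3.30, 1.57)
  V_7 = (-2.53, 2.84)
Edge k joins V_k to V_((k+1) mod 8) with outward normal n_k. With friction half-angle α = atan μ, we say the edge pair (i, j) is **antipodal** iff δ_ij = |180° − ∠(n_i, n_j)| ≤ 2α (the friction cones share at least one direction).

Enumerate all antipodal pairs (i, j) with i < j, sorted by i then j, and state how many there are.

α = atan 0.75 = 36.87°;  2α = 73.74°
n_0 = (-0.9951, +0.0991)
n_1 = (-0.8425, -0.5387)
n_2 = (-0.1865, -0.9825)
n_3 = (+0.6303, -0.7764)
n_4 = (+0.9659, -0.2590)
n_5 = (+0.9668, +0.2556)
n_6 = (+0.2128, +0.9771)
n_7 = (-0.7836, +0.6212)
  (0,1): δ = 141.72°  ·
  (0,2): δ = 95.06°  ·
  (0,3): δ = 45.24°  ✓
  (0,4): δ = 9.32°  ✓
  (0,5): δ = 20.50°  ✓
  (0,6): δ = 83.40°  ·
  (0,7): δ = 147.28°  ·
  (1,2): δ = 133.34°  ·
  (1,3): δ = 83.53°  ·
  (1,4): δ = 47.61°  ✓
  (1,5): δ = 17.79°  ✓
  (1,6): δ = 45.11°  ✓
  (1,7): δ = 109.00°  ·
  (2,3): δ = 130.18°  ·
  (2,4): δ = 94.26°  ·
  (2,5): δ = 64.44°  ✓
  (2,6): δ = 1.54°  ✓
  (2,7): δ = 62.34°  ✓
  (3,4): δ = 144.08°  ·
  (3,5): δ = 114.26°  ·
  (3,6): δ = 51.36°  ✓
  (3,7): δ = 12.52°  ✓
  (4,5): δ = 150.18°  ·
  (4,6): δ = 87.28°  ·
  (4,7): δ = 23.40°  ✓
  (5,6): δ = 117.10°  ·
  (5,7): δ = 53.22°  ✓
  (6,7): δ = 116.12°  ·
antipodal pairs: 13

count = 13; pairs: (0,3), (0,4), (0,5), (1,4), (1,5), (1,6), (2,5), (2,6), (2,7), (3,6), (3,7), (4,7), (5,7)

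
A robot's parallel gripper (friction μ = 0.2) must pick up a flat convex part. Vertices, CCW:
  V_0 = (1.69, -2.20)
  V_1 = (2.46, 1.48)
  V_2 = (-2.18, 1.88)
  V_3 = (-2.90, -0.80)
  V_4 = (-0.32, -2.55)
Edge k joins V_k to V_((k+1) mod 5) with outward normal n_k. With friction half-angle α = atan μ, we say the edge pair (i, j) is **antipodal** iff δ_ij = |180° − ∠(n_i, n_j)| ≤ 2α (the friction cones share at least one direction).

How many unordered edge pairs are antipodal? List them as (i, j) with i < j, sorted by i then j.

count = 2; pairs: (0,2), (1,4)

α = atan 0.2 = 11.31°;  2α = 22.62°
n_0 = (+0.9788, -0.2048)
n_1 = (+0.0859, +0.9963)
n_2 = (-0.9658, +0.2595)
n_3 = (-0.5613, -0.8276)
n_4 = (+0.1715, -0.9852)
  (0,1): δ = 83.11°  ·
  (0,2): δ = 3.22°  ✓
  (0,3): δ = 67.67°  ·
  (0,4): δ = 111.70°  ·
  (1,2): δ = 100.11°  ·
  (1,3): δ = 29.22°  ·
  (1,4): δ = 14.80°  ✓
  (2,3): δ = 109.11°  ·
  (2,4): δ = 65.08°  ·
  (3,4): δ = 135.97°  ·
antipodal pairs: 2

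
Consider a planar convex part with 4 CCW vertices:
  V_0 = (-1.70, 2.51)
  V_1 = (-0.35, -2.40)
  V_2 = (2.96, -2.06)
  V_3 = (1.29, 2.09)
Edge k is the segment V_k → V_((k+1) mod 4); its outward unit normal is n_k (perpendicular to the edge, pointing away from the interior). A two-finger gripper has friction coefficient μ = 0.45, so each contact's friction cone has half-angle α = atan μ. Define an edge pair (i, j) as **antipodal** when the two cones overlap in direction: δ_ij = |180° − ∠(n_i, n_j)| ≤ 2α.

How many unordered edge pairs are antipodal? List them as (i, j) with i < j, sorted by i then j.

count = 2; pairs: (0,2), (1,3)

α = atan 0.45 = 24.23°;  2α = 48.46°
n_0 = (-0.9642, -0.2651)
n_1 = (+0.1022, -0.9948)
n_2 = (+0.9277, +0.3733)
n_3 = (+0.1391, +0.9903)
  (0,1): δ = 99.51°  ·
  (0,2): δ = 6.55°  ✓
  (0,3): δ = 66.63°  ·
  (1,2): δ = 73.94°  ·
  (1,3): δ = 13.86°  ✓
  (2,3): δ = 119.92°  ·
antipodal pairs: 2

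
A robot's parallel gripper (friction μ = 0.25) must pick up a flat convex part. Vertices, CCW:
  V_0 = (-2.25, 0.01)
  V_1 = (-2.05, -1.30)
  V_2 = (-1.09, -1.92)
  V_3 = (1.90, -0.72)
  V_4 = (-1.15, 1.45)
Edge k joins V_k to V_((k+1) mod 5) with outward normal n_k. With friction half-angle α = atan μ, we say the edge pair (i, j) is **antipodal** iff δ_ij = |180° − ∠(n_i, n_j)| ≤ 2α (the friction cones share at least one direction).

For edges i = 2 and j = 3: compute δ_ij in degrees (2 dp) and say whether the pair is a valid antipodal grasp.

δ = 57.30°, invalid

α = atan 0.25 = 14.04°;  2α = 28.07°
edge 2: e_2 = (+2.99, +1.20);  n_2 = (+0.3725, -0.9280)
edge 3: e_3 = (-3.05, +2.17);  n_3 = (+0.5797, +0.8148)
∠(n_2, n_3) = 122.70°
δ = |180° − 122.70°| = 57.30°
57.30° > 2α = 28.07°  →  invalid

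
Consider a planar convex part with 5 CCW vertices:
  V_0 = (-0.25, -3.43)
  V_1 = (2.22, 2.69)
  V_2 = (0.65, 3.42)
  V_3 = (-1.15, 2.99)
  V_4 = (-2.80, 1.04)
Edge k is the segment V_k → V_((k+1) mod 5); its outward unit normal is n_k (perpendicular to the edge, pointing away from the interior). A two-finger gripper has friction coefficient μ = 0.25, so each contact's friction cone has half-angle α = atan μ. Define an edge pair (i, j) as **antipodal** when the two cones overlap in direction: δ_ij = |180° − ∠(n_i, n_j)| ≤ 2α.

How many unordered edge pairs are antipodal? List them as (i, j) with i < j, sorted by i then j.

α = atan 0.25 = 14.04°;  2α = 28.07°
n_0 = (+0.9273, -0.3743)
n_1 = (+0.4216, +0.9068)
n_2 = (-0.2324, +0.9726)
n_3 = (-0.7634, +0.6459)
n_4 = (-0.8686, -0.4955)
  (0,1): δ = 92.96°  ·
  (0,2): δ = 54.59°  ·
  (0,3): δ = 18.26°  ✓
  (0,4): δ = 51.68°  ·
  (1,2): δ = 141.63°  ·
  (1,3): δ = 105.30°  ·
  (1,4): δ = 35.36°  ·
  (2,3): δ = 143.67°  ·
  (2,4): δ = 73.73°  ·
  (3,4): δ = 110.06°  ·
antipodal pairs: 1

count = 1; pairs: (0,3)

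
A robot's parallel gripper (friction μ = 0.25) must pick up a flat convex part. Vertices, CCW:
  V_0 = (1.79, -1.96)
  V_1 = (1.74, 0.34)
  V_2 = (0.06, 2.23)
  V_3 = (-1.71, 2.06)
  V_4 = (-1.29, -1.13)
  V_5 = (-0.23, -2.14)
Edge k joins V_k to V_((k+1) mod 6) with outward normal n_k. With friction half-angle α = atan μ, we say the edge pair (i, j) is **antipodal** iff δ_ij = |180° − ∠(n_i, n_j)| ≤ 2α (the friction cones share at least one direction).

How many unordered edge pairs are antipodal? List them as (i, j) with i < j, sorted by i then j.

count = 3; pairs: (0,3), (1,4), (2,5)

α = atan 0.25 = 14.04°;  2α = 28.07°
n_0 = (+0.9998, +0.0217)
n_1 = (+0.7474, +0.6644)
n_2 = (-0.0956, +0.9954)
n_3 = (-0.9914, -0.1305)
n_4 = (-0.6898, -0.7240)
n_5 = (+0.0888, -0.9961)
  (0,1): δ = 139.61°  ·
  (0,2): δ = 85.76°  ·
  (0,3): δ = 6.26°  ✓
  (0,4): δ = 45.14°  ·
  (0,5): δ = 93.85°  ·
  (1,2): δ = 126.15°  ·
  (1,3): δ = 34.13°  ·
  (1,4): δ = 4.75°  ✓
  (1,5): δ = 53.46°  ·
  (2,3): δ = 87.99°  ·
  (2,4): δ = 49.10°  ·
  (2,5): δ = 0.39°  ✓
  (3,4): δ = 141.12°  ·
  (3,5): δ = 92.41°  ·
  (4,5): δ = 131.29°  ·
antipodal pairs: 3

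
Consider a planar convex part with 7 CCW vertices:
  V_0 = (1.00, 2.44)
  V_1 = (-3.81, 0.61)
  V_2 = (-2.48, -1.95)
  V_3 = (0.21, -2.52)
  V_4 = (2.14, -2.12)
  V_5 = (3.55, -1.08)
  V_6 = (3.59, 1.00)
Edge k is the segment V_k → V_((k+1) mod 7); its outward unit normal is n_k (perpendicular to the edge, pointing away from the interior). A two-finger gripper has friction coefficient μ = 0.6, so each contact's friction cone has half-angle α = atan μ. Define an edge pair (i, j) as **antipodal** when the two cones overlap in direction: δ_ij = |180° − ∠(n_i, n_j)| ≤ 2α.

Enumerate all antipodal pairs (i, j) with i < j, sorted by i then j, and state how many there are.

count = 7; pairs: (0,2), (0,3), (0,4), (1,5), (1,6), (2,6), (3,6)

α = atan 0.6 = 30.96°;  2α = 61.93°
n_0 = (-0.3556, +0.9346)
n_1 = (-0.8874, -0.4610)
n_2 = (-0.2073, -0.9783)
n_3 = (+0.2029, -0.9792)
n_4 = (+0.5936, -0.8048)
n_5 = (+0.9998, -0.0192)
n_6 = (+0.4859, +0.8740)
  (0,1): δ = 83.38°  ·
  (0,2): δ = 32.79°  ✓
  (0,3): δ = 9.12°  ✓
  (0,4): δ = 15.58°  ✓
  (0,5): δ = 68.07°  ·
  (0,6): δ = 130.10°  ·
  (1,2): δ = 129.42°  ·
  (1,3): δ = 105.74°  ·
  (1,4): δ = 81.04°  ·
  (1,5): δ = 28.55°  ✓
  (1,6): δ = 33.47°  ✓
  (2,3): δ = 156.33°  ·
  (2,4): δ = 131.62°  ·
  (2,5): δ = 79.14°  ·
  (2,6): δ = 17.11°  ✓
  (3,4): δ = 155.30°  ·
  (3,5): δ = 102.81°  ·
  (3,6): δ = 40.78°  ✓
  (4,5): δ = 127.51°  ·
  (4,6): δ = 65.49°  ·
  (5,6): δ = 117.97°  ·
antipodal pairs: 7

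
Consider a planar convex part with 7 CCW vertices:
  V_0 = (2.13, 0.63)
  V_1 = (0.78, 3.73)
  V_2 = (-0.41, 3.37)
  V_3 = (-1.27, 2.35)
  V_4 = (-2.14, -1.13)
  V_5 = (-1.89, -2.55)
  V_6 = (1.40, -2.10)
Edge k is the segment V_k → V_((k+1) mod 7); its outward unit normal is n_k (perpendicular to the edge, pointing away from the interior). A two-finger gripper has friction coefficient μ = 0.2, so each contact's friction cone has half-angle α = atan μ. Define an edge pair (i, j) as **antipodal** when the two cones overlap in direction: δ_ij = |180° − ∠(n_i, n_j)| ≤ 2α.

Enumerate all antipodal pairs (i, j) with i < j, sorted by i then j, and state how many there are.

α = atan 0.2 = 11.31°;  2α = 22.62°
n_0 = (+0.9168, +0.3993)
n_1 = (-0.2896, +0.9572)
n_2 = (-0.7645, +0.6446)
n_3 = (-0.9701, +0.2425)
n_4 = (-0.9849, -0.1734)
n_5 = (+0.1355, -0.9908)
n_6 = (+0.9661, -0.2583)
  (0,1): δ = 96.70°  ·
  (0,2): δ = 63.67°  ·
  (0,3): δ = 37.57°  ·
  (0,4): δ = 13.55°  ✓
  (0,5): δ = 74.26°  ·
  (0,6): δ = 141.50°  ·
  (1,2): δ = 146.97°  ·
  (1,3): δ = 120.87°  ·
  (1,4): δ = 96.85°  ·
  (1,5): δ = 9.04°  ✓
  (1,6): δ = 58.20°  ·
  (2,3): δ = 153.90°  ·
  (2,4): δ = 129.88°  ·
  (2,5): δ = 42.08°  ·
  (2,6): δ = 25.16°  ·
  (3,4): δ = 155.98°  ·
  (3,5): δ = 68.18°  ·
  (3,6): δ = 0.93°  ✓
  (4,5): δ = 92.20°  ·
  (4,6): δ = 24.96°  ·
  (5,6): δ = 112.76°  ·
antipodal pairs: 3

count = 3; pairs: (0,4), (1,5), (3,6)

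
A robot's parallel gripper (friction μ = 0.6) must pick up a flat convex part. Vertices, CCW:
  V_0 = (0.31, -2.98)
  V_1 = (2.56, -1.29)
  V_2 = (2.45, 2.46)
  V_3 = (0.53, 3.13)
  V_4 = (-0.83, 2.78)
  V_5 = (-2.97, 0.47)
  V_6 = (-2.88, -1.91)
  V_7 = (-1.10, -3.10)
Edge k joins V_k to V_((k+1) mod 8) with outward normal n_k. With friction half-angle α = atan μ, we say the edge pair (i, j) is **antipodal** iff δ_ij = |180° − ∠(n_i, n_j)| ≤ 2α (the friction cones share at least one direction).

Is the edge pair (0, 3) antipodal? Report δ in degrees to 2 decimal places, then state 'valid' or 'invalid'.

α = atan 0.6 = 30.96°;  2α = 61.93°
edge 0: e_0 = (+2.25, +1.69);  n_0 = (+0.6006, -0.7996)
edge 3: e_3 = (-1.36, -0.35);  n_3 = (-0.2492, +0.9684)
∠(n_0, n_3) = 157.52°
δ = |180° − 157.52°| = 22.48°
22.48° ≤ 2α = 61.93°  →  valid

δ = 22.48°, valid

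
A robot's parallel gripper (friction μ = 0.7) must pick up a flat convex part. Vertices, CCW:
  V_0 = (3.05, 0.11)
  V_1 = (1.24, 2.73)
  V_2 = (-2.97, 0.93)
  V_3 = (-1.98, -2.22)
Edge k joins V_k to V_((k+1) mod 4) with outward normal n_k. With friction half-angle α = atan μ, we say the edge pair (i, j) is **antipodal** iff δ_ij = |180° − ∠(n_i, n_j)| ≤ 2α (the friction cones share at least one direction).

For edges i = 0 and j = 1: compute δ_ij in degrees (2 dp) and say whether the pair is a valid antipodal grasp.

δ = 101.49°, invalid

α = atan 0.7 = 34.99°;  2α = 69.98°
edge 0: e_0 = (-1.81, +2.62);  n_0 = (+0.8228, +0.5684)
edge 1: e_1 = (-4.21, -1.80);  n_1 = (-0.3931, +0.9195)
∠(n_0, n_1) = 78.51°
δ = |180° − 78.51°| = 101.49°
101.49° > 2α = 69.98°  →  invalid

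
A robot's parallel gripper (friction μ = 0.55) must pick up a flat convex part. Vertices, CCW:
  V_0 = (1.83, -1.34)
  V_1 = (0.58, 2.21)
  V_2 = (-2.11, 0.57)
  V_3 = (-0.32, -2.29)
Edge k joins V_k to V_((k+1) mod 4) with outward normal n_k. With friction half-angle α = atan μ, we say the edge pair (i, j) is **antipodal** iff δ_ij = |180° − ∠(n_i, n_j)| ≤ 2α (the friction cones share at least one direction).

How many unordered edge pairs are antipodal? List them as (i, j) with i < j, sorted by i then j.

count = 2; pairs: (0,2), (1,3)

α = atan 0.55 = 28.81°;  2α = 57.62°
n_0 = (+0.9432, +0.3321)
n_1 = (-0.5206, +0.8538)
n_2 = (-0.8477, -0.5305)
n_3 = (+0.4042, -0.9147)
  (0,1): δ = 78.03°  ·
  (0,2): δ = 12.64°  ✓
  (0,3): δ = 94.44°  ·
  (1,2): δ = 89.33°  ·
  (1,3): δ = 7.53°  ✓
  (2,3): δ = 98.20°  ·
antipodal pairs: 2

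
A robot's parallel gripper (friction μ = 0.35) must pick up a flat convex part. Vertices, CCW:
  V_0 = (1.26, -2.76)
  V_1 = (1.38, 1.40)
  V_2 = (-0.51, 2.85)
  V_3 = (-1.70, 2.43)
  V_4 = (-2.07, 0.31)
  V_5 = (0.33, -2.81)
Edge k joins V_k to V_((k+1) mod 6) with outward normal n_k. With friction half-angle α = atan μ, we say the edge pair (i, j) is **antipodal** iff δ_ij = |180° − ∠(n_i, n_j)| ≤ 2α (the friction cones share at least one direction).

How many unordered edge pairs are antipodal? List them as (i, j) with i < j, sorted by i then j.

count = 3; pairs: (0,3), (1,4), (2,5)

α = atan 0.35 = 19.29°;  2α = 38.58°
n_0 = (+0.9996, -0.0288)
n_1 = (+0.6087, +0.7934)
n_2 = (-0.3328, +0.9430)
n_3 = (-0.9851, +0.1719)
n_4 = (-0.7926, -0.6097)
n_5 = (+0.0537, -0.9986)
  (0,1): δ = 125.84°  ·
  (0,2): δ = 68.91°  ·
  (0,3): δ = 8.25°  ✓
  (0,4): δ = 39.22°  ·
  (0,5): δ = 94.73°  ·
  (1,2): δ = 123.06°  ·
  (1,3): δ = 62.40°  ·
  (1,4): δ = 14.94°  ✓
  (1,5): δ = 40.57°  ·
  (2,3): δ = 119.34°  ·
  (2,4): δ = 71.87°  ·
  (2,5): δ = 16.36°  ✓
  (3,4): δ = 132.53°  ·
  (3,5): δ = 77.02°  ·
  (4,5): δ = 124.49°  ·
antipodal pairs: 3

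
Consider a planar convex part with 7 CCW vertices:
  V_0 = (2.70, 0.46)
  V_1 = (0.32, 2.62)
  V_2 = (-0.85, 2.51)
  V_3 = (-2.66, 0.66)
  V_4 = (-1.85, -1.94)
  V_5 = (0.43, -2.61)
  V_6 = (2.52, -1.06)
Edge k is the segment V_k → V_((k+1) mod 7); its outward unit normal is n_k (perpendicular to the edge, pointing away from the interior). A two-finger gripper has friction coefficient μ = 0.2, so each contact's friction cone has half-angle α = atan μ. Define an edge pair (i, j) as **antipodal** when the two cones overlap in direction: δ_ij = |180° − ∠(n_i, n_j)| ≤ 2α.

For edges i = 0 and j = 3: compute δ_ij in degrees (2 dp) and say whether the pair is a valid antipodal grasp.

α = atan 0.2 = 11.31°;  2α = 22.62°
edge 0: e_0 = (-2.38, +2.16);  n_0 = (+0.6721, +0.7405)
edge 3: e_3 = (+0.81, -2.60);  n_3 = (-0.9547, -0.2974)
∠(n_0, n_3) = 149.53°
δ = |180° − 149.53°| = 30.47°
30.47° > 2α = 22.62°  →  invalid

δ = 30.47°, invalid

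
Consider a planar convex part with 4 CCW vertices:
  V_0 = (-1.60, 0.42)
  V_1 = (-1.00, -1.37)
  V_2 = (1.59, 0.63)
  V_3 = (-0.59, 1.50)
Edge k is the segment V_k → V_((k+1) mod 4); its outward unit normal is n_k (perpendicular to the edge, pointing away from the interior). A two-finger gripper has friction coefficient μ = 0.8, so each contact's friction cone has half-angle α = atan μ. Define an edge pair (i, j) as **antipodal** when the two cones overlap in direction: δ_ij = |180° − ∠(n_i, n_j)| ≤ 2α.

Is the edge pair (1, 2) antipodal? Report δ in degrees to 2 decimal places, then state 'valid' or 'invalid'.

δ = 59.43°, valid

α = atan 0.8 = 38.66°;  2α = 77.32°
edge 1: e_1 = (+2.59, +2.00);  n_1 = (+0.6112, -0.7915)
edge 2: e_2 = (-2.18, +0.87);  n_2 = (+0.3707, +0.9288)
∠(n_1, n_2) = 120.57°
δ = |180° − 120.57°| = 59.43°
59.43° ≤ 2α = 77.32°  →  valid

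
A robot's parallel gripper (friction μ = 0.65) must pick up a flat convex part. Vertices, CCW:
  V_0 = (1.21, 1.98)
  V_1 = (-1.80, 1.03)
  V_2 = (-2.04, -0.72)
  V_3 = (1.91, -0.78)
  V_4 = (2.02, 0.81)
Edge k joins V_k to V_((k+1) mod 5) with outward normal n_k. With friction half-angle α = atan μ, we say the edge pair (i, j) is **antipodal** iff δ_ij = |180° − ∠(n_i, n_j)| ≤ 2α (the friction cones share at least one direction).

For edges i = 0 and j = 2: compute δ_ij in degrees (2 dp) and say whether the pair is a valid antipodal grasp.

δ = 18.39°, valid

α = atan 0.65 = 33.02°;  2α = 66.05°
edge 0: e_0 = (-3.01, -0.95);  n_0 = (-0.3010, +0.9536)
edge 2: e_2 = (+3.95, -0.06);  n_2 = (-0.0152, -0.9999)
∠(n_0, n_2) = 161.61°
δ = |180° − 161.61°| = 18.39°
18.39° ≤ 2α = 66.05°  →  valid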